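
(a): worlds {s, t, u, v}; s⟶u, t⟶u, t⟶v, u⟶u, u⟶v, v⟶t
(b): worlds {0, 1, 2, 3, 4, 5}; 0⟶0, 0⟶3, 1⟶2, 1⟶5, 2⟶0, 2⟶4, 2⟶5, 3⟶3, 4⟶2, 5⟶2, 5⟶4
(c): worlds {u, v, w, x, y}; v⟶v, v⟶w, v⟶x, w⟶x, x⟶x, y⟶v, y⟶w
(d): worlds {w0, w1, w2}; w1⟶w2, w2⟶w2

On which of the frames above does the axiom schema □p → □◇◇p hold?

The schema corresponds to a generalized confluence (Geach) condition: ∀x ∀z (xRz → ∃w (xRw ∧ zR²w)).
(a): condition met.
(b): condition met.
(c): fails — yRw but no t with yRt and wR²t.
(d): condition met.
Valid on: (a), (b), (d).

(a), (b), (d)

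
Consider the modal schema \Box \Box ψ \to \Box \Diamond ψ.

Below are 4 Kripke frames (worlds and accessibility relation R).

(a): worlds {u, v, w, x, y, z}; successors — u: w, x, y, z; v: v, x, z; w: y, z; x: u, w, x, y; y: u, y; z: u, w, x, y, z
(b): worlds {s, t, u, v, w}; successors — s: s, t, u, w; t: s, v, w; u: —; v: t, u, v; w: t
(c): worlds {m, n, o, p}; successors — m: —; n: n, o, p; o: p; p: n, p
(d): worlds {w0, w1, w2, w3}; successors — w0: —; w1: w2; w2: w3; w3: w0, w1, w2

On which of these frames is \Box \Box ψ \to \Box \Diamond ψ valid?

This is the axiom for a generalized confluence (Geach) condition; its first-order frame correspondent is \forall x \forall z (xRz \to \exists w (x R^2 w \wedge zRw)).
(a): condition met.
(b): fails — sRu but no w* with sR²w* and uRw*.
(c): condition met.
(d): fails — w3Rw0 but no w with w3R²w and w0Rw.
Valid on: (a), (c).

(a), (c)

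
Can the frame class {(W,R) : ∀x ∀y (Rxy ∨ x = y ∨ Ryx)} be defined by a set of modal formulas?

Not modally definable

Any modally definable frame class is closed under disjoint unions.
Take 4 disjoint single-world reflexive frames: each is trivially connected, but their disjoint union has 4 worlds with no edge between distinct components, so it is not connected.
Hence connectedness of R is not modally definable.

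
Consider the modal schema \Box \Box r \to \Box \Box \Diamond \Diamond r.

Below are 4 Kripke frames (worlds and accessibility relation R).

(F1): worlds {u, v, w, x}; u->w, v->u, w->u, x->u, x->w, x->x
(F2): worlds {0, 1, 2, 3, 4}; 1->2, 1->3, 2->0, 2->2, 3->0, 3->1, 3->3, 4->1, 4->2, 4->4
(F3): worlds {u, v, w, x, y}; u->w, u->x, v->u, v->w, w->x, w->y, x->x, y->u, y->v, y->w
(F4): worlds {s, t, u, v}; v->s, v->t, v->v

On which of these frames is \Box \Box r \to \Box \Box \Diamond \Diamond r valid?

(F1), (F3)

This is the axiom for a generalized confluence (Geach) condition; its first-order frame correspondent is \forall x \forall z (x R^2 z \to \exists w (x R^2 w \wedge z R^2 w)).
(F1): ✓.
(F2): fails — 1R²0 but no w with 1R²w and 0R²w.
(F3): ✓.
(F4): fails — vR²s but no w with vR²w and sR²w.
Valid on: (F1), (F3).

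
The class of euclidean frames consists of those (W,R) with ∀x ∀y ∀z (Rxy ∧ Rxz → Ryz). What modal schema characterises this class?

◇s → □◇s

This is the Euclidean property; the standard corresponding axiom is 5: ◇s → □◇s.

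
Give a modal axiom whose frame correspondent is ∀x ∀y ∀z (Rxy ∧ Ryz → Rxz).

The condition is transitivity. The 4 schema □q → □□q defines it.
Suppose □q→□□q is valid. Take Rxy, Ryz and set V(q)={w : Rxw}. Then □q at x, so □□q at x, so □q at y, so q at z, i.e. Rxz.

□q → □□q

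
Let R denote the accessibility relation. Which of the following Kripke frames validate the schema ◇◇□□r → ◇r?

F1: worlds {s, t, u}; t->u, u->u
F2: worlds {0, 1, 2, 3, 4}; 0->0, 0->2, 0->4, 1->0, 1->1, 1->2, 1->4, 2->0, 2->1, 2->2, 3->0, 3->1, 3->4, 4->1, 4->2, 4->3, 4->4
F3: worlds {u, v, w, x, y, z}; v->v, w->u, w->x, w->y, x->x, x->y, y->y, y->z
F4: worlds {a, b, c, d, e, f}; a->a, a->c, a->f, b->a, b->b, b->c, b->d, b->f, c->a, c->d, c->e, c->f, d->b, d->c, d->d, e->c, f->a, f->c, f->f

F1, F2

Frame correspondent (Sahlqvist): ∀x ∀y (xR²y → ∃w (yR²w ∧ xRw)) — i.e. a generalized confluence (Geach) condition.
F1: condition met.
F2: condition met.
F3: fails — wR²z but no t with zR²t and wRt.
F4: fails — eR²e but no w with eR²w and eRw.
Valid on: F1, F2.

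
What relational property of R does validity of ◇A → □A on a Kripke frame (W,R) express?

Suppose ◇A→□A is valid. Take Rxy, Rxz and set V(A)={y}. Then ◇A at x, so □A at x, so A at z, i.e. z=y.
Conversely, any frame satisfying ∀x ∀y ∀z (Rxy ∧ Rxz → y = z) validates the schema.
Frame condition: ∀x ∀y ∀z (Rxy ∧ Rxz → y = z).

Partial functionality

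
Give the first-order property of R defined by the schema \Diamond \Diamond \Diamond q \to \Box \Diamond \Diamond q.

This is a Sahlqvist (Geach-type) schema ◇^3□^0q → □^1◇^2q.
Minimal-valuation argument: fix x; take any y with xR^3y and any z with xR^1z. Set V(q) to the set of worlds R-reachable from y in exactly 0 steps. Then □^0q holds at y, so the antecedent holds at x; validity forces ◇^2q at z, giving a w with zR^2w and yR^0w.
First-order correspondent: \forall x \forall y \forall z ((x R^3 y \wedge xRz) \to \exists w (y = w \wedge z R^2 w)).

\forall x \forall y \forall z ((x R^3 y \wedge xRz) \to \exists w (y = w \wedge z R^2 w))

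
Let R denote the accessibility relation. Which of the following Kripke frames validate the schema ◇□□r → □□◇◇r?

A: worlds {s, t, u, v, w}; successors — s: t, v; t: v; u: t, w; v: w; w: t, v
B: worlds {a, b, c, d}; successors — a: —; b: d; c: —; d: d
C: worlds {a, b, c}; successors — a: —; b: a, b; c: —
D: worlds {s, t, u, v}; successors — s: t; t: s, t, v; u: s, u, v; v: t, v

B, D

Frame correspondent (Sahlqvist): ∀x ∀y ∀z ((xRy ∧ xR²z) → ∃w (yR²w ∧ zR²w)) — i.e. a generalized confluence (Geach) condition.
A: fails — sRt, sR²v but no w* with tR²w* and vR²w*.
B: holds.
C: fails — bRa, bR²a but no w with aR²w and aR²w.
D: holds.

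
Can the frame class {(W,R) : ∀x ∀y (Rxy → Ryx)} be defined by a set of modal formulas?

The condition is symmetry. A defining modal formula is q → □◇q.

Yes, by q → □◇q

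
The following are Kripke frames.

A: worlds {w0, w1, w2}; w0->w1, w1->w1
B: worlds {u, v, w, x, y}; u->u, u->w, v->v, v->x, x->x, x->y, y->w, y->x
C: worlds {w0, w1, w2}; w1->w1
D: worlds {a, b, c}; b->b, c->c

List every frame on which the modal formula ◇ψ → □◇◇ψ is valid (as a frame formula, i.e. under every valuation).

A, C, D

Frame correspondent (Sahlqvist): ∀x ∀y ∀z ((xRy ∧ xRz) → ∃w (y = w ∧ zR²w)) — i.e. a generalized confluence (Geach) condition.
A: satisfies the condition.
B: fails — uRu, uRw but no t with u=t and wR²t.
C: satisfies the condition.
D: satisfies the condition.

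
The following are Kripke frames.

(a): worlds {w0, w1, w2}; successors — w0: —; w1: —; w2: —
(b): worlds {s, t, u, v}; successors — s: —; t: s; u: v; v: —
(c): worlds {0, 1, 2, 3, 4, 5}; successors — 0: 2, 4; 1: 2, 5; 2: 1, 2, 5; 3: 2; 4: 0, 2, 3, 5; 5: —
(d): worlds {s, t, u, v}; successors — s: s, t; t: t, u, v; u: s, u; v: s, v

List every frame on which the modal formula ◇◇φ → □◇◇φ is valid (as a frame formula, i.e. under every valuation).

(a), (b)

Frame correspondent (Sahlqvist): ∀x ∀y ∀z ((xR²y ∧ xRz) → ∃w (y = w ∧ zR²w)) — i.e. a generalized confluence (Geach) condition.
(a): condition met.
(b): condition met.
(c): fails — 0R²0, 0R2 but no w with 0=w and 2R²w.
(d): fails — tR²u, tRv but no w with u=w and vR²w.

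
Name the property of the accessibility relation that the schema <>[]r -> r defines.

Replacing r by ¬r and contraposing gives the equivalent schema r → □◇r.
Suppose r→□◇r is valid. Take Rxy and set V(r)={x}. Then r at x, so □◇r at x, so ◇r at y, so some z with Ryz has r; z=x, i.e. Ryx.

symmetry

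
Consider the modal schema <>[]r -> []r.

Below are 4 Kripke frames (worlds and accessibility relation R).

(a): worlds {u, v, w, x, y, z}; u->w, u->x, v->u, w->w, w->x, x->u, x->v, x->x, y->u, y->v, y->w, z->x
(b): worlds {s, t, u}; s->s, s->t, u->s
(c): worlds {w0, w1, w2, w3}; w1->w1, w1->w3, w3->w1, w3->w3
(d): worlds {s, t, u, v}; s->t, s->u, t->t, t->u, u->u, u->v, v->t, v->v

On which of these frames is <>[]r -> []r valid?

This is the axiom for the Euclidean property; its first-order frame correspondent is forall x forall y forall z (Rxy & Rxz -> Ryz).
(a): fails — Rux and Ruw but not Rxw.
(b): fails — Rst and Rss but not Rts.
(c): satisfies the condition.
(d): fails — Rsu and Rst but not Rut.
Valid on: (c).

(c)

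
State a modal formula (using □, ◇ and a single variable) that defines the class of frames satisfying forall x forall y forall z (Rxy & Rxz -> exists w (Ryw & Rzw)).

The condition is convergence. The .2 schema ◇□s → □◇s defines it.
Suppose ◇□s→□◇s is valid. Take Rxy, Rxz and set V(s)={w : Ryw}. Then □s at y so ◇□s at x, so □◇s at x, so ◇s at z, giving w with Rzw and Ryw.

◇□s → □◇s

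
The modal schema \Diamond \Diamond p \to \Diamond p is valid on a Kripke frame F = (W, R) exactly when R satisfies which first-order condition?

transitivity: \forall x \forall y \forall z (Rxy \wedge Ryz \to Rxz)

Replacing p by ¬p and contraposing gives the equivalent schema □p → □□p.
Suppose □p→□□p is valid. Take Rxy, Ryz and set V(p)={w : Rxw}. Then □p at x, so □□p at x, so □p at y, so p at z, i.e. Rxz.
Conversely, on a frame with transitivity the schema holds at every world under every valuation.
So the correspondent is transitivity.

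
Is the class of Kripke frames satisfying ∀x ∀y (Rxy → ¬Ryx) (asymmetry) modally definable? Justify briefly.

No

Modal frame validity is preserved under surjective bounded morphisms.
The 3-cycle (worlds w0,w1,w2 with w0→w1→w2→w0) is asymmetric. Mapping every world to a single reflexive point • is a surjective bounded morphism, and the reflexive point is not asymmetric (R•• but asymmetry requires ¬R••).
Hence asymmetry is not modally definable.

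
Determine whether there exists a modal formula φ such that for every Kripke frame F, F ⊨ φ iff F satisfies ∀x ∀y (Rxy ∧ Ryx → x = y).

If a class were modally definable it would be closed under surjective bounded morphisms (Goldblatt–Thomason).
The 6-cycle (worlds s,t,u,v,w,x with s→t→u→v→w→x→s) is antisymmetric. Sending even-indexed worlds to • and odd-indexed worlds to ∘ is a surjective bounded morphism onto the two-world frame with •↔∘, which is not antisymmetric.
So the class is not modally definable.

No — not modally definable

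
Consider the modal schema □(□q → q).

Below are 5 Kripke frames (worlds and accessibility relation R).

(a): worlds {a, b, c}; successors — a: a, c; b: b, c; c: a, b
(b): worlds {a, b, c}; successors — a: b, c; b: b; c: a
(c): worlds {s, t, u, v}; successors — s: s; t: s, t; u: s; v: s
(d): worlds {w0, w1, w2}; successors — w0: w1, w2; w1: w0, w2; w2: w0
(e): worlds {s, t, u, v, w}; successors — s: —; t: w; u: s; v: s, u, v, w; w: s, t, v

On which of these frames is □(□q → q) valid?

(c)

Frame correspondent (Sahlqvist): ∀x ∀y (Rxy → Ryy) — i.e. shift-reflexivity.
(a): fails — Rbc but not Rcc.
(b): fails — Rac but not Rcc.
(c): satisfies the condition.
(d): fails — Rw1w2 but not Rw2w2.
(e): fails — Rwt but not Rtt.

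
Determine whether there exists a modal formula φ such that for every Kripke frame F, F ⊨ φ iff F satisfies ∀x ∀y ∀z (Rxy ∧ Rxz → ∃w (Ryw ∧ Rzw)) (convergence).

Definable; ◇□r → □◇r defines it

Yes: it is convergence, defined by the .2 schema ◇□r → □◇r.
Suppose ◇□r→□◇r is valid. Take Rxy, Rxz and set V(r)={w : Ryw}. Then □r at y so ◇□r at x, so □◇r at x, so ◇r at z, giving w with Rzw and Ryw.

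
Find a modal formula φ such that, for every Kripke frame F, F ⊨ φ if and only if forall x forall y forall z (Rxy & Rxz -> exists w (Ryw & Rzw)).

◇□q → □◇q

The condition is convergence. The .2 schema ◇□q → □◇q defines it.
Suppose ◇□q→□◇q is valid. Take Rxy, Rxz and set V(q)={w : Ryw}. Then □q at y so ◇□q at x, so □◇q at x, so ◇q at z, giving w with Rzw and Ryw.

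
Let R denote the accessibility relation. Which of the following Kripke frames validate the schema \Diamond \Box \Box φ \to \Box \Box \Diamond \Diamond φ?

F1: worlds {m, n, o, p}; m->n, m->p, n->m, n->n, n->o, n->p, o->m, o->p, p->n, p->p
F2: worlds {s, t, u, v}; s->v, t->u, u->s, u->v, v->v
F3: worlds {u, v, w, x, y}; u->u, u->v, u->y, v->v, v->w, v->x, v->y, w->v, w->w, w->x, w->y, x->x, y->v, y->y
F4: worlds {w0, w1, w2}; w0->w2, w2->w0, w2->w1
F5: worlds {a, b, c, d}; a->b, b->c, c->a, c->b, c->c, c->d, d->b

F1, F2, F3, F5

The schema corresponds to a generalized confluence (Geach) condition: \forall x \forall y \forall z ((xRy \wedge x R^2 z) \to \exists w (y R^2 w \wedge z R^2 w)).
F1: ✓.
F2: ✓.
F3: ✓.
F4: fails — w0Rw2, w0R²w0 but no w with w2R²w and w0R²w.
F5: ✓.
Valid on: F1, F2, F3, F5.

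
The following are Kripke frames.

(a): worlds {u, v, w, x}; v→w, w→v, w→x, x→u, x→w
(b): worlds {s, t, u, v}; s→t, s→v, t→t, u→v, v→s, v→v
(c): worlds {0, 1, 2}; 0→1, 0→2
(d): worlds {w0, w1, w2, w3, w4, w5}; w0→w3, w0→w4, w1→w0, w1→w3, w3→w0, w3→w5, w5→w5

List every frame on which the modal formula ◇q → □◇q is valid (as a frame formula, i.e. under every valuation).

Frame correspondent (Sahlqvist): ∀x ∀y ∀z (Rxy ∧ Rxz → Ryz) — i.e. the Euclidean property.
(a): fails — Rvw and Rvw but not Rww.
(b): fails — Rsv and Rst but not Rvt.
(c): fails — R01 and R01 but not R11.
(d): fails — Rw0w4 and Rw0w4 but not Rw4w4.

none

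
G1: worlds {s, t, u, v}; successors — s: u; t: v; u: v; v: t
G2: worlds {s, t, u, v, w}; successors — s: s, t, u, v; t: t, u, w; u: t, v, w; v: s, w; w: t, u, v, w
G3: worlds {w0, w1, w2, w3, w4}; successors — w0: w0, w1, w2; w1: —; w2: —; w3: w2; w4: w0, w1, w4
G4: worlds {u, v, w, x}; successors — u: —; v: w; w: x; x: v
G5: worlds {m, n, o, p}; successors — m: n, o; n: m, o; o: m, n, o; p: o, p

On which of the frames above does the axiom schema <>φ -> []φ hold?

G1, G4

This is the axiom for partial functionality; its first-order frame correspondent is forall x forall y forall z (Rxy & Rxz -> y = z).
G1: condition met.
G2: fails — s sees both s and t.
G3: fails — w0 sees both w0 and w1.
G4: condition met.
G5: fails — m sees both n and o.
Valid on: G1, G4.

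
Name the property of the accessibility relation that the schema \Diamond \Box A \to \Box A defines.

the Euclidean property: \forall x \forall y \forall z (Rxy \wedge Rxz \to Ryz)

Equivalently (dual form): ◇A → □◇A.
Suppose ◇A→□◇A is valid. Take Rxy, Rxz and set V(A)={y}. Then ◇A at x, so □◇A at x, so ◇A at z, so some w with Rzw has A; w=y, i.e. Rzy. By symmetry of the argument, Ryz.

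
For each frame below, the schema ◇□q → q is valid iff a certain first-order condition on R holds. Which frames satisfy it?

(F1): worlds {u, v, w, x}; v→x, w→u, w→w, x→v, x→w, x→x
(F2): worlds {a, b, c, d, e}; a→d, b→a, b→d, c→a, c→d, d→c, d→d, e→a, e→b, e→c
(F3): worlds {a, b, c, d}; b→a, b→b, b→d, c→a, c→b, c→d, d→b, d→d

This is the axiom for symmetry; its first-order frame correspondent is ∀x ∀y (Rxy → Ryx).
(F1): fails — Rxw but not Rwx.
(F2): fails — Reb but not Rbe.
(F3): fails — Rcd but not Rdc.

none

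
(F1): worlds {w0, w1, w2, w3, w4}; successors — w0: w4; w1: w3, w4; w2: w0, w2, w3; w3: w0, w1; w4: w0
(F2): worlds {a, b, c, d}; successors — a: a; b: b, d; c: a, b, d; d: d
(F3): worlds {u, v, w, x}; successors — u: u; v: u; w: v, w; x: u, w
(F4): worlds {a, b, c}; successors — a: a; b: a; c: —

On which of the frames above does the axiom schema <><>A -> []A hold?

(F4)

Frame correspondent (Sahlqvist): forall x forall y forall z ((x R^2 y & xRz) -> exists w (y = w & z = w)) — i.e. a generalized confluence (Geach) condition.
(F1): fails — w0R²w0, w0Rw4 but w0 ≠ w4.
(F2): fails — bR²b, bRd but b ≠ d.
(F3): fails — wR²u, wRv but u ≠ v.
(F4): satisfies the condition.
Valid on: (F4).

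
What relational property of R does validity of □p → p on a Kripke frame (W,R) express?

Suppose □p→p is valid. At any x set V(p)={w : Rxw}. Then □p holds at x, so p holds at x, i.e. Rxx.

Reflexivity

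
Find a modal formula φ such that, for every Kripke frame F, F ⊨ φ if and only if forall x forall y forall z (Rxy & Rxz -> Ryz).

◇r → □◇r

A defining formula is ◇r → □◇r (the 5 axiom).
Suppose ◇r→□◇r is valid. Take Rxy, Rxz and set V(r)={y}. Then ◇r at x, so □◇r at x, so ◇r at z, so some w with Rzw has r; w=y, i.e. Rzy. By symmetry of the argument, Ryz.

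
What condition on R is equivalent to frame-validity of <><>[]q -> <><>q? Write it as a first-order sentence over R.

This is a Sahlqvist (Geach-type) schema ◇^2□^1q → □^0◇^2q.
Minimal-valuation argument: fix x; take any y with xR^2y and any z with xR^0z. Set V(q) to the set of worlds R-reachable from y in exactly 1 step. Then □^1q holds at y, so the antecedent holds at x; validity forces ◇^2q at z, giving a w with zR^2w and yR^1w.
First-order correspondent: forall x forall y (x R^2 y -> exists w (yRw & x R^2 w)).

forall x forall y (x R^2 y -> exists w (yRw & x R^2 w))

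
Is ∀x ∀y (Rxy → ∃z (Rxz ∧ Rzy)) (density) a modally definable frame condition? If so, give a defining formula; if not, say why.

This is a Sahlqvist condition; the C4 axiom □□r → □r defines it.

Definable; □□r → □r defines it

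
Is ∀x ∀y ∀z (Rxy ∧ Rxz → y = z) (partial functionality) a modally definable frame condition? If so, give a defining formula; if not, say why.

The condition is partial functionality. A defining modal formula is ◇q → □q.
Suppose ◇q→□q is valid. Take Rxy, Rxz and set V(q)={y}. Then ◇q at x, so □q at x, so q at z, i.e. z=y.

Definable; ◇q → □q defines it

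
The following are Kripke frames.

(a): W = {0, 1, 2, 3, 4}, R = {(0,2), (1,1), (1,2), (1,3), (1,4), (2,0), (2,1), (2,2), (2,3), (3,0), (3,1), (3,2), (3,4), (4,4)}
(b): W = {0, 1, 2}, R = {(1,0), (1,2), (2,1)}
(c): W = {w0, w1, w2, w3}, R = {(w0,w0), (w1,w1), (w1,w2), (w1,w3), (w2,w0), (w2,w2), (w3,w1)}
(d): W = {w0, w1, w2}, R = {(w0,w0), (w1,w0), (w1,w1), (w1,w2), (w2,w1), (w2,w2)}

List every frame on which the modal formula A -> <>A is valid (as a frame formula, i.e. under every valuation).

(d)

This is the axiom for reflexivity; its first-order frame correspondent is forall x Rxx.
(a): fails — world 0 does not see itself.
(b): fails — world 0 does not see itself.
(c): fails — world w3 does not see itself.
(d): holds.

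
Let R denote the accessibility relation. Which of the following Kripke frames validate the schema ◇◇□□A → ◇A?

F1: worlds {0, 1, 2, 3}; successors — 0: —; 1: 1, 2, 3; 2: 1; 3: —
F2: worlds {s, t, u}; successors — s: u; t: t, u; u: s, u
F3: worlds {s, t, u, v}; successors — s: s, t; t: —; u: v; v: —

This is the axiom for a generalized confluence (Geach) condition; its first-order frame correspondent is ∀x ∀y (xR²y → ∃w (yR²w ∧ xRw)).
F1: fails — 1R²3 but no w with 3R²w and 1Rw.
F2: holds.
F3: fails — sR²t but no w with tR²w and sRw.

F2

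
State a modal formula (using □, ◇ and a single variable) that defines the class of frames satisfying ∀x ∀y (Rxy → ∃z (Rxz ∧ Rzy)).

The condition is density. The C4 schema □□q → □q defines it.
Suppose □□q→□q is valid. Take Rxy and set V(q)={w : xR²w}. Then □□q at x, so □q at x, so q at y, i.e. ∃z(Rxz∧Rzy).

□□q → □q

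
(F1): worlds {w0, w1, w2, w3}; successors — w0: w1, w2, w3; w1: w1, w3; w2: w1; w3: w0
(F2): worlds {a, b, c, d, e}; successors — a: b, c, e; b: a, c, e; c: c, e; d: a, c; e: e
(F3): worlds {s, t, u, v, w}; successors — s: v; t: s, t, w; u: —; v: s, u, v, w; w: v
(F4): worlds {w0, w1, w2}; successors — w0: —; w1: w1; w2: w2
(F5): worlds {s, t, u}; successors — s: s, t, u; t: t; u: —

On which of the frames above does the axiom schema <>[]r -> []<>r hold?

(F2), (F4)

This is the axiom for convergence; its first-order frame correspondent is forall x forall y forall z (Rxy & Rxz -> exists w (Ryw & Rzw)).
(F1): fails — Rw0w1 and Rw0w3 but w1 and w3 have no common successor.
(F2): condition met.
(F3): fails — Rts and Rtt but s and t have no common successor.
(F4): condition met.
(F5): fails — Rsu and Rsu but u and u have no common successor.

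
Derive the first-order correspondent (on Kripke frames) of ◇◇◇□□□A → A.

∀x ∀y (xR³y → ∃w (yR³w ∧ x = w))

This is a Sahlqvist (Geach-type) schema ◇^3□^3A → □^0◇^0A.
Minimal-valuation argument: fix x; take any y with xR^3y and any z with xR^0z. Set V(A) to the set of worlds R-reachable from y in exactly 3 steps. Then □^3A holds at y, so the antecedent holds at x; validity forces ◇^0A at z, giving a w with zR^0w and yR^3w.
First-order correspondent: ∀x ∀y (xR³y → ∃w (yR³w ∧ x = w)).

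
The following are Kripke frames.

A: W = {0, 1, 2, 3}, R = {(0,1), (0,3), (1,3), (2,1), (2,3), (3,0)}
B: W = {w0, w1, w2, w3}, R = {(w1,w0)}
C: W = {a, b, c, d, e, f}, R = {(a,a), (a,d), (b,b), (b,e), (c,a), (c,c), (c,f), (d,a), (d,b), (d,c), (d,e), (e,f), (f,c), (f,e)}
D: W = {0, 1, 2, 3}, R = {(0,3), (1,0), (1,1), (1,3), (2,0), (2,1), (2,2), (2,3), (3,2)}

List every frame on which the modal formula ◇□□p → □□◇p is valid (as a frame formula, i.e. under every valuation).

The schema corresponds to a generalized confluence (Geach) condition: ∀x ∀y ∀z ((xRy ∧ xR²z) → ∃w (yR²w ∧ zRw)).
A: fails — 0R1, 0R²0 but no w with 1R²w and 0Rw.
B: ✓.
C: fails — aRa, aR²e but no w with aR²w and eRw.
D: fails — 1R0, 1R²0 but no w with 0R²w and 0Rw.

B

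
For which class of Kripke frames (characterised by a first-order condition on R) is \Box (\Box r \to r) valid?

Suppose □(□r→r) is valid. Take Rxy and set V(r)={w : Ryw}. Then at y, □r holds; since □(□r→r) at x, □r→r at y, so r at y, i.e. Ryy.

shift-reflexivity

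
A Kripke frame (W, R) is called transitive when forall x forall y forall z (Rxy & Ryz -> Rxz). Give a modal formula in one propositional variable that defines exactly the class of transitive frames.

The condition is transitivity. The 4 schema □ψ → □□ψ defines it.
Suppose □ψ→□□ψ is valid. Take Rxy, Ryz and set V(ψ)={w : Rxw}. Then □ψ at x, so □□ψ at x, so □ψ at y, so ψ at z, i.e. Rxz.

□ψ → □□ψ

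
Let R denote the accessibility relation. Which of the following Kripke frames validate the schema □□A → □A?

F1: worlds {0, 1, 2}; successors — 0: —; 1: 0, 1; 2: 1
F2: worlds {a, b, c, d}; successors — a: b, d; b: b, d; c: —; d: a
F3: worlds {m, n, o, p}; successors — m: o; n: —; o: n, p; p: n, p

F1

This is the axiom for density; its first-order frame correspondent is ∀x ∀y (Rxy → ∃z (Rxz ∧ Rzy)).
F1: holds.
F2: fails — Rda but no z with Rdz and Rza.
F3: fails — Rmo but no z with Rmz and Rzo.
Valid on: F1.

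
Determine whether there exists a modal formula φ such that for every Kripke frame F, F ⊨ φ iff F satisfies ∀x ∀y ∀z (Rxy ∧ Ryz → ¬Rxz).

Modal frame validity is preserved under surjective bounded morphisms.
The 5-cycle (worlds s,t,u,v,w with s→t→u→v→w→s) is intransitive. Mapping every world to a single reflexive point • is a surjective bounded morphism; the reflexive point is not intransitive (R••∧R•• but R••).
Hence intransitivity is not modally definable.

No — not modally definable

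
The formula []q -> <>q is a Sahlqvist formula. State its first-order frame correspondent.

This schema is the D axiom.
It corresponds to seriality: forall x exists y Rxy.

seriality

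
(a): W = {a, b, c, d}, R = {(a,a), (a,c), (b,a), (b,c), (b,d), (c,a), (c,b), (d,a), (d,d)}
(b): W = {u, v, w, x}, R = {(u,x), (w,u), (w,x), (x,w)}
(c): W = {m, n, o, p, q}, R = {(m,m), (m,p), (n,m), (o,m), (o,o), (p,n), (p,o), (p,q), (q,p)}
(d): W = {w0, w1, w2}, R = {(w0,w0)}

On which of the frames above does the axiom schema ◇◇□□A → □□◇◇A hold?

Frame correspondent (Sahlqvist): ∀x ∀y ∀z ((xR²y ∧ xR²z) → ∃w (yR²w ∧ zR²w)) — i.e. a generalized confluence (Geach) condition.
(a): ✓.
(b): fails — xR²u, xR²x but no t with uR²t and xR²t.
(c): fails — mR²n, mR²q but no w with nR²w and qR²w.
(d): ✓.
Valid on: (a), (d).

(a), (d)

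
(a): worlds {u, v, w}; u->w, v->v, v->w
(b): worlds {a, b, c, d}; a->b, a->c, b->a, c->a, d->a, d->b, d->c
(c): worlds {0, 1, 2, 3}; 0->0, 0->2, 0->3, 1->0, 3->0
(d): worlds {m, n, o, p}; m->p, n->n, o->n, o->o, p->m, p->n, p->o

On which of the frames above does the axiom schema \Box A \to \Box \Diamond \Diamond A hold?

(b), (d)

The schema corresponds to a generalized confluence (Geach) condition: \forall x \forall z (xRz \to \exists w (xRw \wedge z R^2 w)).
(a): fails — uRw but no t with uRt and wR²t.
(b): satisfies the condition.
(c): fails — 0R2 but no w with 0Rw and 2R²w.
(d): satisfies the condition.
Valid on: (b), (d).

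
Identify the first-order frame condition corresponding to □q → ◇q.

Seriality

Suppose □q→◇q is valid. At any x set V(q)=W. Then □q at x, so ◇q at x, so x has a successor.
Conversely, any frame satisfying ∀x ∃y Rxy validates the schema.
Frame condition: ∀x ∃y Rxy.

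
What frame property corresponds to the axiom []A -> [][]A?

Suppose □A→□□A is valid. Take Rxy, Ryz and set V(A)={w : Rxw}. Then □A at x, so □□A at x, so □A at y, so A at z, i.e. Rxz.

transitivity: forall x forall y forall z (Rxy & Ryz -> Rxz)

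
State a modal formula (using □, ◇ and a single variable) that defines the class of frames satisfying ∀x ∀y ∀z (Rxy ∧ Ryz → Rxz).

□s → □□s

This is transitivity; the standard corresponding axiom is 4: □s → □□s.
Suppose □s→□□s is valid. Take Rxy, Ryz and set V(s)={w : Rxw}. Then □s at x, so □□s at x, so □s at y, so s at z, i.e. Rxz.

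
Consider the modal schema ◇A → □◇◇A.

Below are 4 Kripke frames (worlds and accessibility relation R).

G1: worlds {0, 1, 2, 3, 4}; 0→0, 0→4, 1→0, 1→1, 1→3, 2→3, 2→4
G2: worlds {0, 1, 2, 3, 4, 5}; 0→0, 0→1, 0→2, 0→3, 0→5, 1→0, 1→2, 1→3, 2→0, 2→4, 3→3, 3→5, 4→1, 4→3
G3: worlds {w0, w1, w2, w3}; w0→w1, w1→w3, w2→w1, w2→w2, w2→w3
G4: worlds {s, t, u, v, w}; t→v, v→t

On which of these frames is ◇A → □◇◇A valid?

This is the axiom for a generalized confluence (Geach) condition; its first-order frame correspondent is ∀x ∀y ∀z ((xRy ∧ xRz) → ∃w (y = w ∧ zR²w)).
G1: fails — 0R0, 0R4 but no w with 0=w and 4R²w.
G2: fails — 0R0, 0R3 but no w with 0=w and 3R²w.
G3: fails — w0Rw1, w0Rw1 but no w with w1=w and w1R²w.
G4: condition met.
Valid on: G4.

G4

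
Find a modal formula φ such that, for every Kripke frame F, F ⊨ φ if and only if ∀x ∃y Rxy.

A defining formula is □s → ◇s (the D axiom).
Suppose □s→◇s is valid. At any x set V(s)=W. Then □s at x, so ◇s at x, so x has a successor.

□s → ◇s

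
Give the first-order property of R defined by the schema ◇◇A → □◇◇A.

This is a Sahlqvist (Geach-type) schema ◇^2□^0A → □^1◇^2A.
First-order correspondent: ∀x ∀y ∀z ((xR²y ∧ xRz) → ∃w (y = w ∧ zR²w)).

∀x ∀y ∀z ((xR²y ∧ xRz) → ∃w (y = w ∧ zR²w))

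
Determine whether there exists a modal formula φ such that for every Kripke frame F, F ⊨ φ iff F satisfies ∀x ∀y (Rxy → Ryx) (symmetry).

Yes — defined by r → □◇r

This is a Sahlqvist condition; the B axiom r → □◇r defines it.
Suppose r→□◇r is valid. Take Rxy and set V(r)={x}. Then r at x, so □◇r at x, so ◇r at y, so some z with Ryz has r; z=x, i.e. Ryx.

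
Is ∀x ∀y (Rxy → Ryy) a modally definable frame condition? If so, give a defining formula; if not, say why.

The condition is shift-reflexivity. A defining modal formula is □(□q → q).

Yes — defined by □(□q → q)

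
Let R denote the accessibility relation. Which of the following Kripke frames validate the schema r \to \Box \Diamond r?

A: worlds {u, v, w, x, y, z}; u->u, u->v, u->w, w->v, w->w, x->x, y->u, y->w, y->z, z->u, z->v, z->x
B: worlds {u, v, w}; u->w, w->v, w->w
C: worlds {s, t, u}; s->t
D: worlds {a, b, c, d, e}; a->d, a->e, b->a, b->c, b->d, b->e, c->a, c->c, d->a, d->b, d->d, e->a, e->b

none

The schema corresponds to symmetry: \forall x \forall y (Rxy \to Ryx).
A: fails — Ruv but not Rvu.
B: fails — Ruw but not Rwu.
C: fails — Rst but not Rts.
D: fails — Rbc but not Rcb.
Valid on no frame.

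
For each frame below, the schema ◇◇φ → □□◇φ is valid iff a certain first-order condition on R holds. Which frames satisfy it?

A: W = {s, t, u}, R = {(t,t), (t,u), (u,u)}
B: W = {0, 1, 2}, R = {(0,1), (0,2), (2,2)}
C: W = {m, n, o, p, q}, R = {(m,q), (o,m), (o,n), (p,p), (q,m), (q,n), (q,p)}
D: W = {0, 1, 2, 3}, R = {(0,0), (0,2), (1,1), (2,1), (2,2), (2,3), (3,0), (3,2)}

B

The schema corresponds to a generalized confluence (Geach) condition: ∀x ∀y ∀z ((xR²y ∧ xR²z) → ∃w (y = w ∧ zRw)).
A: fails — tR²t, tR²u but no w with t=w and uRw.
B: holds.
C: fails — mR²m, mR²m but no w with m=w and mRw.
D: fails — 0R²0, 0R²1 but no w with 0=w and 1Rw.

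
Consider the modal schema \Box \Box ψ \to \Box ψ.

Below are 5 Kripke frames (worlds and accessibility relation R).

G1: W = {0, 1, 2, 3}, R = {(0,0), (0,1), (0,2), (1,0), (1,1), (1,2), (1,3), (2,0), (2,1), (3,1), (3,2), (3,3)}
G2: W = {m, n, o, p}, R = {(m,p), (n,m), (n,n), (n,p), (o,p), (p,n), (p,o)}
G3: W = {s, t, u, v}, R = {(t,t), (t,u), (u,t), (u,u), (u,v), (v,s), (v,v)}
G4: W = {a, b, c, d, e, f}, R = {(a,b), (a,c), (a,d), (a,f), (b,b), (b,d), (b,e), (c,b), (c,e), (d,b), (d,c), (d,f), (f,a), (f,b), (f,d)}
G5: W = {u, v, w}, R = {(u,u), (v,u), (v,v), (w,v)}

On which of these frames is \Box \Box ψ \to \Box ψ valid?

G1, G3, G5

The schema corresponds to density: \forall x \forall y (Rxy \to \exists z (Rxz \wedge Rzy)).
G1: holds.
G2: fails — Rop but no z with Roz and Rzp.
G3: holds.
G4: fails — Rdc but no z with Rdz and Rzc.
G5: holds.
Valid on: G1, G3, G5.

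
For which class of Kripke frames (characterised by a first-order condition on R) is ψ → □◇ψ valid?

Symmetry

Suppose ψ→□◇ψ is valid. Take Rxy and set V(ψ)={x}. Then ψ at x, so □◇ψ at x, so ◇ψ at y, so some z with Ryz has ψ; z=x, i.e. Ryx.
Conversely, on a frame with symmetry the schema holds at every world under every valuation.
So the correspondent is symmetry.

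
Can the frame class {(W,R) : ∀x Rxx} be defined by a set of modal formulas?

The condition is reflexivity. A defining modal formula is □p → p.
Suppose □p→p is valid. At any x set V(p)={w : Rxw}. Then □p holds at x, so p holds at x, i.e. Rxx.

Definable; □p → p defines it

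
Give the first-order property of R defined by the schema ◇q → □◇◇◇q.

This is a Sahlqvist (Geach-type) schema ◇^1□^0q → □^1◇^3q.
Minimal-valuation argument: fix x; take any y with xR^1y and any z with xR^1z. Set V(q) to the set of worlds R-reachable from y in exactly 0 steps. Then □^0q holds at y, so the antecedent holds at x; validity forces ◇^3q at z, giving a w with zR^3w and yR^0w.
First-order correspondent: ∀x ∀y ∀z ((xRy ∧ xRz) → ∃w (y = w ∧ zR³w)).

∀x ∀y ∀z ((xRy ∧ xRz) → ∃w (y = w ∧ zR³w))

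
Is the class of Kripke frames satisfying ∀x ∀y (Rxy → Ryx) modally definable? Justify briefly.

Definable; q → □◇q defines it

This is a Sahlqvist condition; the B axiom q → □◇q defines it.
Suppose q→□◇q is valid. Take Rxy and set V(q)={x}. Then q at x, so □◇q at x, so ◇q at y, so some z with Ryz has q; z=x, i.e. Ryx.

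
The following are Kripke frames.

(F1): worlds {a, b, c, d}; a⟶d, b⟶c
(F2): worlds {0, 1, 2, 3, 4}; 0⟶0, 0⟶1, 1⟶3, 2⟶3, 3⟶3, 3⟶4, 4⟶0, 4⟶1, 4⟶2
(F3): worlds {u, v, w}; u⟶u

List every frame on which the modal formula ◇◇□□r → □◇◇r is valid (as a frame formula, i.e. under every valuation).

Frame correspondent (Sahlqvist): ∀x ∀y ∀z ((xR²y ∧ xRz) → ∃w (yR²w ∧ zR²w)) — i.e. a generalized confluence (Geach) condition.
(F1): condition met.
(F2): condition met.
(F3): condition met.

(F1), (F2), (F3)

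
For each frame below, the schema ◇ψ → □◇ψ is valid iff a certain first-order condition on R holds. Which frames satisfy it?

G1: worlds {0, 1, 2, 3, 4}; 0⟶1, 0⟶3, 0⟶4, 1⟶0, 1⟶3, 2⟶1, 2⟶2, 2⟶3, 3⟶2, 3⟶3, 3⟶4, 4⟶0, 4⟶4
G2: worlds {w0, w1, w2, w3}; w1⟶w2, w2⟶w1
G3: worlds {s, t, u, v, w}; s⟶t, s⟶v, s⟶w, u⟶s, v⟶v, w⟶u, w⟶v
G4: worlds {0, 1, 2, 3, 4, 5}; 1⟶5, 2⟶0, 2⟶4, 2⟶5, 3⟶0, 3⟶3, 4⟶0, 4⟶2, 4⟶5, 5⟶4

none

Frame correspondent (Sahlqvist): ∀x ∀y ∀z (Rxy ∧ Rxz → Ryz) — i.e. the Euclidean property.
G1: fails — R01 and R01 but not R11.
G2: fails — Rw1w2 and Rw1w2 but not Rw2w2.
G3: fails — Rsv and Rsw but not Rvw.
G4: fails — R15 and R15 but not R55.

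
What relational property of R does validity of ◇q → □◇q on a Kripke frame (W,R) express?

The Euclidean property

Suppose ◇q→□◇q is valid. Take Rxy, Rxz and set V(q)={y}. Then ◇q at x, so □◇q at x, so ◇q at z, so some w with Rzw has q; w=y, i.e. Rzy. By symmetry of the argument, Ryz.
The converse is a direct semantic check.
So the correspondent is the Euclidean property.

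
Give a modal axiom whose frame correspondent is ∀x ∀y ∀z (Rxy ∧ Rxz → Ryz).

◇p → □◇p

This is the Euclidean property; the standard corresponding axiom is 5: ◇p → □◇p.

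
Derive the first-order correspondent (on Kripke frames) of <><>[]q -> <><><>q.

forall x forall y (x R^2 y -> exists w (yRw & x R^3 w))

This is a Sahlqvist (Geach-type) schema ◇^2□^1q → □^0◇^3q.
Minimal-valuation argument: fix x; take any y with xR^2y and any z with xR^0z. Set V(q) to the set of worlds R-reachable from y in exactly 1 step. Then □^1q holds at y, so the antecedent holds at x; validity forces ◇^3q at z, giving a w with zR^3w and yR^1w.
First-order correspondent: forall x forall y (x R^2 y -> exists w (yRw & x R^3 w)).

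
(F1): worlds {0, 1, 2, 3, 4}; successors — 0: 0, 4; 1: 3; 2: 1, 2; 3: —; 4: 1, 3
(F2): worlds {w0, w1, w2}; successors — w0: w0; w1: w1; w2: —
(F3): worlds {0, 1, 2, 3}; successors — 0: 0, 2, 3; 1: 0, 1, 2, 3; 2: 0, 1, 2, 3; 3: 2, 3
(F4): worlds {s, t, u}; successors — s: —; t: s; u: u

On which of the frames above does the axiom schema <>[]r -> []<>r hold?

The schema corresponds to convergence: forall x forall y forall z (Rxy & Rxz -> exists w (Ryw & Rzw)).
(F1): fails — R00 and R04 but 0 and 4 have no common successor.
(F2): condition met.
(F3): condition met.
(F4): fails — Rts and Rts but s and s have no common successor.

(F2), (F3)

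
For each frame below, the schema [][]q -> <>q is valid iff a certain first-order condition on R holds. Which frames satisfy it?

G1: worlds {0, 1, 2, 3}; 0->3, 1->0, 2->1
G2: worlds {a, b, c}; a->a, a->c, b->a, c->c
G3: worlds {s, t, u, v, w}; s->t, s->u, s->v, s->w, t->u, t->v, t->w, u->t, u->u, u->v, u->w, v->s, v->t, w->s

G2

Frame correspondent (Sahlqvist): forall x exists w (x R^2 w & xRw) — i.e. a generalized confluence (Geach) condition.
G1: fails — at 0 but no w with 0R²w and 0Rw.
G2: ✓.
G3: fails — at w but no w* with wR²w* and wRw*.
Valid on: G2.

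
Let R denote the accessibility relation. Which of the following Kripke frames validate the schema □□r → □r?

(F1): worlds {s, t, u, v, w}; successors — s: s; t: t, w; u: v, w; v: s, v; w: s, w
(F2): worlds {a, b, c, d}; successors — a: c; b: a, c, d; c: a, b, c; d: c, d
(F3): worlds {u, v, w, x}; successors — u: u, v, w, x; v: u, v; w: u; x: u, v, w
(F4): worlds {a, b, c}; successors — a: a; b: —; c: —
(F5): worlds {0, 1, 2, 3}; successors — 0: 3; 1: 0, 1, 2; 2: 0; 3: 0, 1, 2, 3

(F1), (F2), (F3), (F4)

The schema corresponds to density: ∀x ∀y (Rxy → ∃z (Rxz ∧ Rzy)).
(F1): satisfies the condition.
(F2): satisfies the condition.
(F3): satisfies the condition.
(F4): satisfies the condition.
(F5): fails — R20 but no z with R2z and Rz0.
Valid on: (F1), (F2), (F3), (F4).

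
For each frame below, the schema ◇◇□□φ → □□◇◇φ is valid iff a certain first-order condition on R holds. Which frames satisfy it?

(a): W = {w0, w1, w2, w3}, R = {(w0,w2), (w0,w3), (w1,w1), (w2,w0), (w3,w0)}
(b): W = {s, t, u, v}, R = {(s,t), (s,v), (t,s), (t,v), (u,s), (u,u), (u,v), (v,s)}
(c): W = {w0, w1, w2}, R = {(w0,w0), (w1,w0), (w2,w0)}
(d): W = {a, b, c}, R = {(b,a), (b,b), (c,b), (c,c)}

(a), (b), (c)

This is the axiom for a generalized confluence (Geach) condition; its first-order frame correspondent is ∀x ∀y ∀z ((xR²y ∧ xR²z) → ∃w (yR²w ∧ zR²w)).
(a): satisfies the condition.
(b): satisfies the condition.
(c): satisfies the condition.
(d): fails — bR²a, bR²a but no w with aR²w and aR²w.
Valid on: (a), (b), (c).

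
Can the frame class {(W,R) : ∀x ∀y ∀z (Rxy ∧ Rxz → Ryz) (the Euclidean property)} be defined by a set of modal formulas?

Definable; ◇q → □◇q defines it

Yes: it is the Euclidean property, defined by the 5 schema ◇q → □◇q.
Suppose ◇q→□◇q is valid. Take Rxy, Rxz and set V(q)={y}. Then ◇q at x, so □◇q at x, so ◇q at z, so some w with Rzw has q; w=y, i.e. Rzy. By symmetry of the argument, Ryz.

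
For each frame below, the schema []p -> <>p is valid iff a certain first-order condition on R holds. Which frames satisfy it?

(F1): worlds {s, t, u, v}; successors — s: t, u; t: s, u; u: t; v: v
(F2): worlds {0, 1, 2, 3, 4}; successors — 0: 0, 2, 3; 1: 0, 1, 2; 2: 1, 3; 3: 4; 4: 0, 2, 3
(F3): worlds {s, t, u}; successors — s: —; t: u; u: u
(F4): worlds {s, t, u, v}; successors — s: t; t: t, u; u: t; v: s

(F1), (F2), (F4)

The schema corresponds to seriality: forall x exists y Rxy.
(F1): satisfies the condition.
(F2): satisfies the condition.
(F3): fails — world s has no successor.
(F4): satisfies the condition.
Valid on: (F1), (F2), (F4).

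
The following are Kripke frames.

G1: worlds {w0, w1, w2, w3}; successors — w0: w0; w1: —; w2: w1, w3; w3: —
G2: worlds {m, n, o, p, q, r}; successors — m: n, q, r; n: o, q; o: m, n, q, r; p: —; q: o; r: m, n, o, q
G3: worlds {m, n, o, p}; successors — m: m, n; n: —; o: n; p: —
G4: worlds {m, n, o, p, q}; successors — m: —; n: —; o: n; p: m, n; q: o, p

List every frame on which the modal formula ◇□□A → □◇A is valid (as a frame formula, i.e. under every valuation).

none

This is the axiom for a generalized confluence (Geach) condition; its first-order frame correspondent is ∀x ∀y ∀z ((xRy ∧ xRz) → ∃w (yR²w ∧ zRw)).
G1: fails — w2Rw1, w2Rw1 but no w with w1R²w and w1Rw.
G2: fails — mRq, mRq but no w with qR²w and qRw.
G3: fails — mRm, mRn but no w with mR²w and nRw.
G4: fails — oRn, oRn but no w with nR²w and nRw.
Valid on no frame.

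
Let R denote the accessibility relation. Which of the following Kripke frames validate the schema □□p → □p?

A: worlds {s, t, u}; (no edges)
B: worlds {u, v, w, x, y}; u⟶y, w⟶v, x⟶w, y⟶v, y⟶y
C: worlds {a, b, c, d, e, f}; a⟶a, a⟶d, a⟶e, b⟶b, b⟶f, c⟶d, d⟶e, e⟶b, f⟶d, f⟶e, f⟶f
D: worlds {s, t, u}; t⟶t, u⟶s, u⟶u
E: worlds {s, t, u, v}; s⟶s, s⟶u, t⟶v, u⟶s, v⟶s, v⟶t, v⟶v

A, D, E

This is the axiom for density; its first-order frame correspondent is ∀x ∀y (Rxy → ∃z (Rxz ∧ Rzy)).
A: holds.
B: fails — Rxw but no z with Rxz and Rzw.
C: fails — Rcd but no z with Rcz and Rzd.
D: holds.
E: holds.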